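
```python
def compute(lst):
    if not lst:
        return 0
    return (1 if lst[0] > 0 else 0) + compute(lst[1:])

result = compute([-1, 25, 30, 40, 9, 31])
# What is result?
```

Count of positive elements in [-1, 25, 30, 40, 9, 31] = 5

Answer: 5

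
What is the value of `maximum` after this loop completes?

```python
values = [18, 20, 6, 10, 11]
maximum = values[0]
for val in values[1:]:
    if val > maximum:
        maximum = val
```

Maximum of [18, 20, 6, 10, 11]
`maximum` takes the values: 18 → 20

Answer: 20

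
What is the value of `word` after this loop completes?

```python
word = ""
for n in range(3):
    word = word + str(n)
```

Concatenate digits 0 to 2
`word` takes the values: "" → "0" → "01" → "012"

Answer: "012"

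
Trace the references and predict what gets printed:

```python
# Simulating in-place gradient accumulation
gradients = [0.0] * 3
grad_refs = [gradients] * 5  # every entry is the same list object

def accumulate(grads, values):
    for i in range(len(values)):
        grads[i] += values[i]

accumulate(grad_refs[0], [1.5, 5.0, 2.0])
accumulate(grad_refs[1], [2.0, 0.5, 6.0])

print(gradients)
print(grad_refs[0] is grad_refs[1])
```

Key concept: gradient accumulation aliasing.
Step by step:
`gradients = [0.0] * 3` → gradients = [0.0, 0.0, 0.0]
`grad_refs = [gradients] * 5` → grad_refs = [[0.0, 0.0, 0.0], [0.0, 0.0, 0.0], [0.0, 0.0, 0.0], [0.0, 0.0, 0.0], [0.0, 0.0, 0.0]]
`accumulate(grad_refs[0], [1.5, 5.0, 2.0])` → gradients = [1.5, 5.0, 2.0]; grad_refs = [[1.5, 5.0, 2.0], [1.5, 5.0, 2.0], [1.5, 5.0, 2.0], [1.5, 5.0, 2.0], [1.5, 5.0, 2.0]]
`accumulate(grad_refs[1], [2.0, 0.5, 6.0])` → gradients = [3.5, 5.5, 8.0]; grad_refs = [[3.5, 5.5, 8.0], [3.5, 5.5, 8.0], [3.5, 5.5, 8.0], [3.5, 5.5, 8.0], [3.5, 5.5, 8.0]]
`print(gradients)` → prints [3.5, 5.5, 8.0]
`print(grad_refs[0] is grad_refs[1])` → prints True

Answer:
[3.5, 5.5, 8.0]
True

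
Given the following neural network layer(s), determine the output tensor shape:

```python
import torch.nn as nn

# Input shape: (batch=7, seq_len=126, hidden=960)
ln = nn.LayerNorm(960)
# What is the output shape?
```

Input: (7, 126, 960) -> Output: (7, 126, 960)

Answer: (7, 126, 960)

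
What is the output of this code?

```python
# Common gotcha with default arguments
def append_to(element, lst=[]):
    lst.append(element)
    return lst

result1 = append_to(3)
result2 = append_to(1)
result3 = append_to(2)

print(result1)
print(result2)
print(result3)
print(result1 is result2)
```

Key concept: mutable default argument gotcha.
Step by step:
`result1 = append_to(3)` → result1 = [3]
`result2 = append_to(1)` → result1 = [3, 1] (same object as result2); result2 = [3, 1] (same object as result1)
`result3 = append_to(2)` → result1 = [3, 1, 2] (same object as result2, result3); result2 = [3, 1, 2] (same object as result1, result3); result3 = [3, 1, 2] (same object as result1, result2)
`print(result1)` → prints [3, 1, 2]
`print(result2)` → prints [3, 1, 2]
`print(result3)` → prints [3, 1, 2]
`print(result1 is result2)` → prints True

Answer:
[3, 1, 2]
[3, 1, 2]
[3, 1, 2]
True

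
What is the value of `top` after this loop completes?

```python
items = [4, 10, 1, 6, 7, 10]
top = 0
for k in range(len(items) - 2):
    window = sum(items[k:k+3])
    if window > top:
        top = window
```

Max sum of 3-element window in [4, 10, 1, 6, 7, 10]
`top` takes the values: 0 → 15 → 17 → 23

Answer: 23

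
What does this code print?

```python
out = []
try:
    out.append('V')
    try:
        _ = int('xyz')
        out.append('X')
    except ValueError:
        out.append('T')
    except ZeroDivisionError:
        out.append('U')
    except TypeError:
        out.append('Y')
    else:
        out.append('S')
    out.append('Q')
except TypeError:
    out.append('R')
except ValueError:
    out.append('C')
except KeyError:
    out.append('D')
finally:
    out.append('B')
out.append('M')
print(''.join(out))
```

Execution trace: 'V' (try body) → 'T' (inner except ValueError) → 'Q' (try body, no exception) → 'B' (finally) → 'M' (after the try/except). Output: VTQBM

Answer: VTQBM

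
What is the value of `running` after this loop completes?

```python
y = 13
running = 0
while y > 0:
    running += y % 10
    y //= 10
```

Sum digits of 13
`running` takes the values: 0 → 3 → 4

Answer: 4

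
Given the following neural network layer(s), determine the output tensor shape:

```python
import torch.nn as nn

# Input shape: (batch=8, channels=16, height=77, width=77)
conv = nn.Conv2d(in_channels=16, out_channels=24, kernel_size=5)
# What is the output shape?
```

Input: (8, 16, 77, 77) -> Output: (8, 24, 73, 73)

Answer: (8, 24, 73, 73)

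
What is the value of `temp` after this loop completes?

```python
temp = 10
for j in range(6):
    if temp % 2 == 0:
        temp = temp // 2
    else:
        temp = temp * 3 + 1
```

Collatz-style transformation from 10
`temp` takes the values: 10 → 5 → 16 → 8 → 4 → 2 → 1

Answer: 1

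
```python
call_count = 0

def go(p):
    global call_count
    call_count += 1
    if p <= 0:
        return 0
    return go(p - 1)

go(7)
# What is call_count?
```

Linear recursion stepping by 1: 8 calls from p=7 down to ≤0.

Answer: 8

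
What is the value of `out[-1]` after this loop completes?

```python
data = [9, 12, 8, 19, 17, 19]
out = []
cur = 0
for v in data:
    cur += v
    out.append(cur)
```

Cumulative sum ends at 84
`out` takes the values: [] → [9] → [9, 21] → [9, 21, 29] → [9, 21, 29, 48] → [9, 21, 29, 48, 65] → [9, 21, 29, 48, 65, 84]
So `out[-1]` = 84

Answer: 84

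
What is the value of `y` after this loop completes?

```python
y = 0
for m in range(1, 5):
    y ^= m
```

XOR of 1 to 4
`y` takes the values: 0 → 1 → 3 → 0 → 4

Answer: 4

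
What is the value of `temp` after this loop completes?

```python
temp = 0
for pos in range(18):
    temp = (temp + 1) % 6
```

Increment mod 6, 18 times = 0
`temp` takes the values: 0 → 1 → 2 → 3 → 4 → 5 → 0 → 1 → 2 → 3 → 4 → 5 → 0 → 1 → 2 → 3 → 4 → 5 → 0

Answer: 0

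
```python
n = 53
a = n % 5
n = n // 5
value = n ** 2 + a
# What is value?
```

Trace:
`n = 53` → n = 53
`a = n % 5` → a = 3
`n = n // 5` → n = 10
`value = n ** 2 + a` → value = 103
So value = 103

Answer: 103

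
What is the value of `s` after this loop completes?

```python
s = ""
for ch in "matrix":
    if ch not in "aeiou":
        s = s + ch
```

Remove vowels from 'matrix'
`s` takes the values: "" → "m" → "mt" → "mtr" → "mtrx"

Answer: "mtrx"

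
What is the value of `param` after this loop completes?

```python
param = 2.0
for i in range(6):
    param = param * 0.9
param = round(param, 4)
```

Exponential decay: 2.0 * 0.9^6
`param` takes the values: 2.0 → 1.8 → 1.62 → 1.458 → 1.3122 → 1.18098 → 1.062882 → 1.0629

Answer: 1.0629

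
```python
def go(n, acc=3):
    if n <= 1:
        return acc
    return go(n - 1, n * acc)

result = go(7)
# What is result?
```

Accumulator trace (n, acc): (7, 3) -> (6, 21) -> (5, 126) -> (4, 630) -> (3, 2520) -> (2, 7560) -> (1, 15120) -> return 15120

Answer: 15120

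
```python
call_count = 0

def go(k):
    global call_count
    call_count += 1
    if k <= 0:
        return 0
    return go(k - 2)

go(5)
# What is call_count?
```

Linear recursion stepping by 2: 4 calls from k=5 down to ≤0.

Answer: 4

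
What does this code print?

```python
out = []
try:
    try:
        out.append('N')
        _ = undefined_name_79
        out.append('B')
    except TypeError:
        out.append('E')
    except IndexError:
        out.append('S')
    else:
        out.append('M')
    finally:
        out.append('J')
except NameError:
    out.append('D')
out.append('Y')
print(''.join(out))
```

Execution trace: 'N' (try body) → 'J' (finally) → 'D' (outer except NameError) → 'Y' (after the try/except). Output: NJDY

Answer: NJDY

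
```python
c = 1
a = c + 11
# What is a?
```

Trace:
`c = 1` → c = 1
`a = c + 11` → a = 12
So a = 12

Answer: 12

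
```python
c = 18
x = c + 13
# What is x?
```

Trace:
`c = 18` → c = 18
`x = c + 13` → x = 31
So x = 31

Answer: 31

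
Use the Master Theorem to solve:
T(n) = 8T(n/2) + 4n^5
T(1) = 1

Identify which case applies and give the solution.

a=8, b=2, f(n)=4n^5. log_2(8) = 3. Since c=5 > 3 and the regularity condition holds (8(n/2)^5 = (8/2^5)n^5 with 8/2^5 < 1), Case 3 applies: T(n) = Θ(f(n)) = O(n^5).

Answer: O(n^5) - Case 3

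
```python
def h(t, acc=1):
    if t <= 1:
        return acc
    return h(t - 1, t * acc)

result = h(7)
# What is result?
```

Accumulator trace (n, acc): (7, 1) -> (6, 7) -> (5, 42) -> (4, 210) -> (3, 840) -> (2, 2520) -> (1, 5040) -> return 5040

Answer: 5040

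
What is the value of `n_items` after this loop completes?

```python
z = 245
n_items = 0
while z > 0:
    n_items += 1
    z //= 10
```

Count digits by repeated division by 10
`n_items` takes the values: 0 → 1 → 2 → 3

Answer: 3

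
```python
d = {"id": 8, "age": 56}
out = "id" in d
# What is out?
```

Trace:
`d = {"id": 8, "age": 56}` → d = {'id': 8, 'age': 56}
`out = "id" in d` → out = True
So out = True

Answer: True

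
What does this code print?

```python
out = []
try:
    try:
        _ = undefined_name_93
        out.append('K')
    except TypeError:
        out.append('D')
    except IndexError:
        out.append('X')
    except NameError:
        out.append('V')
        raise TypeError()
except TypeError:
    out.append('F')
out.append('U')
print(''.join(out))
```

Execution trace: 'V' (inner except NameError) → 'F' (outer except TypeError) → 'U' (after the try/except). Output: VFU

Answer: VFU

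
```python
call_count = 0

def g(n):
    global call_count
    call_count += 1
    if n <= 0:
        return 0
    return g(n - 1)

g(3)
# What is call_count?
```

Linear recursion stepping by 1: 4 calls from n=3 down to ≤0.

Answer: 4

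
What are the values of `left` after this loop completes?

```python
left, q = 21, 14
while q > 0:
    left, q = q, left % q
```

GCD of 21 and 14
`left` takes the values: 21 → 14 → 7

Answer: 7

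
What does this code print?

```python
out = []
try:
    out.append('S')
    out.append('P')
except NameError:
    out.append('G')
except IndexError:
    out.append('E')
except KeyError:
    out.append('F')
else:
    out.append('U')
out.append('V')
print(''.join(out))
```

Execution trace: 'S' (try body) → 'P' (try body, no exception) → 'U' (else) → 'V' (after the try/except). Output: SPUV

Answer: SPUV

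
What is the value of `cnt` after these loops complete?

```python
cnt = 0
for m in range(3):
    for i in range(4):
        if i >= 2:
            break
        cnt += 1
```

Inner breaks at 2, outer runs 3 times
`cnt` takes the values: 0 → 1 → 2 → 3 → 4 → 5 → 6

Answer: 6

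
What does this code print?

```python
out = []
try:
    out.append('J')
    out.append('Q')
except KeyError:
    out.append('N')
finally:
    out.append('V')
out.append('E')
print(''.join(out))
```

Execution trace: 'J' (try body) → 'Q' (try body, no exception) → 'V' (finally) → 'E' (after the try/except). Output: JQVE

Answer: JQVE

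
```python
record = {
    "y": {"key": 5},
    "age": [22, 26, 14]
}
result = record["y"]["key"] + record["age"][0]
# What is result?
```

Trace:
`record = { ...` → record = {'y': {'key': 5}, 'age': [22, 26, 14]}
`result = record["y"]["key"] + record["age"][0]` → result = 27
So result = 27

Answer: 27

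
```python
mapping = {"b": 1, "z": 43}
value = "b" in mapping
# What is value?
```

Trace:
`mapping = {"b": 1, "z": 43}` → mapping = {'b': 1, 'z': 43}
`value = "b" in mapping` → value = True
So value = True

Answer: True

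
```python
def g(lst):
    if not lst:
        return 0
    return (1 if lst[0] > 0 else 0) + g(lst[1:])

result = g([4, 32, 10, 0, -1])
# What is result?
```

Count of positive elements in [4, 32, 10, 0, -1] = 3

Answer: 3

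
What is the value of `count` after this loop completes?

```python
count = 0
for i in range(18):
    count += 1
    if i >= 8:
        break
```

Loop breaks when i reaches 8, count is 9
`count` takes the values: 0 → 1 → 2 → 3 → 4 → 5 → 6 → 7 → 8 → 9

Answer: 9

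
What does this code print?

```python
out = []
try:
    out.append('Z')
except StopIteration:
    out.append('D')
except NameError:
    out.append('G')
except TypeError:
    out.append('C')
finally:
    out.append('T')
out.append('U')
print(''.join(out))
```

Execution trace: 'Z' (try body, no exception) → 'T' (finally) → 'U' (after the try/except). Output: ZTU

Answer: ZTU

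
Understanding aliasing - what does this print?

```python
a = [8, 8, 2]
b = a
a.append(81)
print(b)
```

Key concept: basic list aliasing.
Step by step:
`a = [8, 8, 2]` → a = [8, 8, 2]
`b = a` → b = [8, 8, 2] (same object as a)
`a.append(81)` → a = [8, 8, 2, 81] (same object as b); b = [8, 8, 2, 81] (same object as a)
`print(b)` → prints [8, 8, 2, 81]

Answer: [8, 8, 2, 81]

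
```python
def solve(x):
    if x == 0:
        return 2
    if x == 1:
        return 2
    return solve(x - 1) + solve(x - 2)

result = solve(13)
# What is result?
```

Build up from base cases: solve(0)=2, solve(1)=2, solve(2)=4, solve(3)=6, solve(4)=10, solve(5)=16, solve(6)=26, ..., solve(13)=754

Answer: 754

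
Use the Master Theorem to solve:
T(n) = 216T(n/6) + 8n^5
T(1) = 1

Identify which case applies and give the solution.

a=216, b=6, f(n)=8n^5. log_6(216) = 3. Since c=5 > 3 and the regularity condition holds (216(n/6)^5 = (216/6^5)n^5 with 216/6^5 < 1), Case 3 applies: T(n) = Θ(f(n)) = O(n^5).

Answer: O(n^5) - Case 3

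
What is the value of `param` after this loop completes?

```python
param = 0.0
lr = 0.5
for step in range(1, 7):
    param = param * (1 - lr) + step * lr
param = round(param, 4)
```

Moving average with lr=0.5
`param` takes the values: 0.0 → 0.5 → 1.25 → 2.125 → 3.0625 → 4.03125 → 5.015625 → 5.0156

Answer: 5.0156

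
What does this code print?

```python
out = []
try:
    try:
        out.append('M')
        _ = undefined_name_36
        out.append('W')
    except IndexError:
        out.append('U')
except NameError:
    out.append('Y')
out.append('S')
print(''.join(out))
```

Execution trace: 'M' (try body) → 'Y' (outer except NameError) → 'S' (after the try/except). Output: MYS

Answer: MYS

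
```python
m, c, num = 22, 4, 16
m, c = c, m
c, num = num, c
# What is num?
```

Trace:
`m, c, num = 22, 4, 16` → m = 22; c = 4; num = 16
`m, c = c, m` → m = 4; c = 22
`c, num = num, c` → c = 16; num = 22
So num = 22

Answer: 22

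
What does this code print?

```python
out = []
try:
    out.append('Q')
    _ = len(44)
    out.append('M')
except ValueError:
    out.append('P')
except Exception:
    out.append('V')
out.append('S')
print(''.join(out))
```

Execution trace: 'Q' (try body) → 'V' (except Exception) → 'S' (after the try/except). Output: QVS

Answer: QVS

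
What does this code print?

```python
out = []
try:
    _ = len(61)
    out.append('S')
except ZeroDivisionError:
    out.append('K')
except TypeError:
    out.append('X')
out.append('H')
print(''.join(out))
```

Execution trace: 'X' (except TypeError) → 'H' (after the try/except). Output: XH

Answer: XH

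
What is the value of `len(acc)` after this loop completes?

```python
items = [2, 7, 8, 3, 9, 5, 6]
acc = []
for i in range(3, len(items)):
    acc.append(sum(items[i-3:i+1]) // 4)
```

Number of 4-element averages
`acc` takes the values: [] → [5] → [5, 6] → [5, 6, 6] → [5, 6, 6, 5]
So `len(acc)` = 4

Answer: 4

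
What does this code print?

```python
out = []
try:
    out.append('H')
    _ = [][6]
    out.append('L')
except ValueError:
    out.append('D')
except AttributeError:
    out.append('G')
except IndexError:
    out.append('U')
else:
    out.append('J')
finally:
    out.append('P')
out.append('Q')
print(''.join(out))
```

Execution trace: 'H' (try body) → 'U' (except IndexError) → 'P' (finally) → 'Q' (after the try/except). Output: HUPQ

Answer: HUPQ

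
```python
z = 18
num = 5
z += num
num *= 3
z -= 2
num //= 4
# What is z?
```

Trace:
`z = 18` → z = 18
`num = 5` → num = 5
`z += num` → z = 23
`num *= 3` → num = 15
`z -= 2` → z = 21
`num //= 4` → num = 3
So z = 21

Answer: 21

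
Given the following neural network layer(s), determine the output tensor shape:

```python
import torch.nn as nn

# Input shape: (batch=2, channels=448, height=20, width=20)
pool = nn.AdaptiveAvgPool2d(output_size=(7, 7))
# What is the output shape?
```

Input: (2, 448, 20, 20) -> Output: (2, 448, 7, 7)

Answer: (2, 448, 7, 7)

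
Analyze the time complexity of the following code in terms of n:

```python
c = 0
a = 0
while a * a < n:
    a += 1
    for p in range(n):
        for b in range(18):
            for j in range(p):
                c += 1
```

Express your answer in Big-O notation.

Each loop level contributes: √n × n × 1 × n. Multiplying the contributions gives O(n^2√n).

Answer: O(n^2√n)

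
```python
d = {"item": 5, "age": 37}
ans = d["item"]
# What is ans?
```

Trace:
`d = {"item": 5, "age": 37}` → d = {'item': 5, 'age': 37}
`ans = d["item"]` → ans = 5
So ans = 5

Answer: 5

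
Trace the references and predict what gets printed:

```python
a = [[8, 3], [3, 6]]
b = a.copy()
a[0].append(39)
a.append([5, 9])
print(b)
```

Key concept: shallow copy with nested lists.
Step by step:
`a = [[8, 3], [3, 6]]` → a = [[8, 3], [3, 6]]
`b = a.copy()` → b = [[8, 3], [3, 6]]
`a[0].append(39)` → a = [[8, 3, 39], [3, 6]]; b = [[8, 3, 39], [3, 6]]
`a.append([5, 9])` → a = [[8, 3, 39], [3, 6], [5, 9]]
`print(b)` → prints [[8, 3, 39], [3, 6]]

Answer: [[8, 3, 39], [3, 6]]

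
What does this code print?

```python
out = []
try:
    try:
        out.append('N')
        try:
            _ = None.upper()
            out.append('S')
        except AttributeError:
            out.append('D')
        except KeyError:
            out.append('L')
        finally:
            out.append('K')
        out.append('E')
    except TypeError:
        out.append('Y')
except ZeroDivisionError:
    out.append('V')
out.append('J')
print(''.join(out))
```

Execution trace: 'N' (try body) → 'D' (inner except AttributeError) → 'K' (inner finally) → 'E' (try body, no exception) → 'J' (after the try/except). Output: NDKEJ

Answer: NDKEJ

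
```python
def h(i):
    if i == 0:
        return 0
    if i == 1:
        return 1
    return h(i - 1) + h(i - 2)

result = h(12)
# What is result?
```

Build up from base cases: h(0)=0, h(1)=1, h(2)=1, h(3)=2, h(4)=3, h(5)=5, h(6)=8, ..., h(12)=144

Answer: 144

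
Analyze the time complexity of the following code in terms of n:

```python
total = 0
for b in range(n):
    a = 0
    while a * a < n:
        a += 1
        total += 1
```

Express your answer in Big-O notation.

Each loop level contributes: n × √n. Multiplying the contributions gives O(n√n).

Answer: O(n√n)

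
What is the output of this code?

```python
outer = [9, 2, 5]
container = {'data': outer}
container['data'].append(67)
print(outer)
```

Key concept: dict holds reference to list.
Step by step:
`outer = [9, 2, 5]` → outer = [9, 2, 5]
`container = {'data': outer}` → container = {'data': [9, 2, 5]}
`container['data'].append(67)` → outer = [9, 2, 5, 67]; container = {'data': [9, 2, 5, 67]}
`print(outer)` → prints [9, 2, 5, 67]

Answer: [9, 2, 5, 67]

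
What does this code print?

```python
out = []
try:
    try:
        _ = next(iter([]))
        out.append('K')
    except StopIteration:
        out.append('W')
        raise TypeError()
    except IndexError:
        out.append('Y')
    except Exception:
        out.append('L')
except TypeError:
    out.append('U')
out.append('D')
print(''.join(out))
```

Execution trace: 'W' (inner except StopIteration) → 'U' (outer except TypeError) → 'D' (after the try/except). Output: WUD

Answer: WUD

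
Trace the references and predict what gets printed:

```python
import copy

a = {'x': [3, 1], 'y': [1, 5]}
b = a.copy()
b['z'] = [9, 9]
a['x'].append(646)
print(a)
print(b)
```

Key concept: shallow copy of dict with mutable values.
Step by step:
`a = {'x': [3, 1], 'y': [1, 5]}` → a = {'x': [3, 1], 'y': [1, 5]}
`b = a.copy()` → b = {'x': [3, 1], 'y': [1, 5]}
`b['z'] = [9, 9]` → b = {'x': [3, 1], 'y': [1, 5], 'z': [9, 9]}
`a['x'].append(646)` → a = {'x': [3, 1, 646], 'y': [1, 5]}; b = {'x': [3, 1, 646], 'y': [1, 5], 'z': [9, 9]}
`print(a)` → prints {'x': [3, 1, 646], 'y': [1, 5]}
`print(b)` → prints {'x': [3, 1, 646], 'y': [1, 5], 'z': [9, 9]}

Answer:
{'x': [3, 1, 646], 'y': [1, 5]}
{'x': [3, 1, 646], 'y': [1, 5], 'z': [9, 9]}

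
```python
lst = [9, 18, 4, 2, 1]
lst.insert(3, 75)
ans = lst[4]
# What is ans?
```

Trace:
`lst = [9, 18, 4, 2, 1]` → lst = [9, 18, 4, 2, 1]
`lst.insert(3, 75)` → lst = [9, 18, 4, 75, 2, 1]
`ans = lst[4]` → ans = 2
So ans = 2

Answer: 2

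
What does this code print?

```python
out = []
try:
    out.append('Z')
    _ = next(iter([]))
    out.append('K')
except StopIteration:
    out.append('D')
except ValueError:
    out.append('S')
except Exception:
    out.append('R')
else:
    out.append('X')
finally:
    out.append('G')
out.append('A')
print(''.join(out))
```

Execution trace: 'Z' (try body) → 'D' (except StopIteration) → 'G' (finally) → 'A' (after the try/except). Output: ZDGA

Answer: ZDGA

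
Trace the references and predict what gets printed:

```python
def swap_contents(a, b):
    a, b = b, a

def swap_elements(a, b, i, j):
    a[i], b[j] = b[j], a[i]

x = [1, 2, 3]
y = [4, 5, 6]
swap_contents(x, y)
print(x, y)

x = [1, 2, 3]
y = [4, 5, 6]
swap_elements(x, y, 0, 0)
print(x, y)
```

Key concept: parameter rebinding vs mutation.
Step by step:
`x = [1, 2, 3]` → x = [1, 2, 3]
`y = [4, 5, 6]` → y = [4, 5, 6]
`swap_contents(x, y)` → no visible change to tracked variables
`print(x, y)` → prints [1, 2, 3] [4, 5, 6]
`x = [1, 2, 3]` → x = [1, 2, 3]
`y = [4, 5, 6]` → y = [4, 5, 6]
`swap_elements(x, y, 0, 0)` → x = [4, 2, 3]; y = [1, 5, 6]
`print(x, y)` → prints [4, 2, 3] [1, 5, 6]

Answer:
[1, 2, 3] [4, 5, 6]
[4, 2, 3] [1, 5, 6]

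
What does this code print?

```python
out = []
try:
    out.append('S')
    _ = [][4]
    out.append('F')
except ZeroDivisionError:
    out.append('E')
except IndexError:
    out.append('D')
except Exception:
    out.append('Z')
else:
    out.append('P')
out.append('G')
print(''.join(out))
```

Execution trace: 'S' (try body) → 'D' (except IndexError) → 'G' (after the try/except). Output: SDG

Answer: SDG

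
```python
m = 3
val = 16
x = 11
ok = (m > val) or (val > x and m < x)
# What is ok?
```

Trace:
`m = 3` → m = 3
`val = 16` → val = 16
`x = 11` → x = 11
`ok = (m > val) or (val > x and m < x)` → ok = True
So ok = True

Answer: True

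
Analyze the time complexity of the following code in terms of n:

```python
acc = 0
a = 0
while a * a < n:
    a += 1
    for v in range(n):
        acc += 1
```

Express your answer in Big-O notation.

Each loop level contributes: √n × n. Multiplying the contributions gives O(n√n).

Answer: O(n√n)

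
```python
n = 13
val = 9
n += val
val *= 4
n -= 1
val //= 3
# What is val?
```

Trace:
`n = 13` → n = 13
`val = 9` → val = 9
`n += val` → n = 22
`val *= 4` → val = 36
`n -= 1` → n = 21
`val //= 3` → val = 12
So val = 12

Answer: 12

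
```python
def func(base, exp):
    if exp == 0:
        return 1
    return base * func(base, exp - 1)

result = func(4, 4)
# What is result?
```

func(4, 4) = 4 * 4 * 4 * 4 = 256

Answer: 256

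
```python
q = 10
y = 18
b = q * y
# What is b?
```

Trace:
`q = 10` → q = 10
`y = 18` → y = 18
`b = q * y` → b = 180
So b = 180

Answer: 180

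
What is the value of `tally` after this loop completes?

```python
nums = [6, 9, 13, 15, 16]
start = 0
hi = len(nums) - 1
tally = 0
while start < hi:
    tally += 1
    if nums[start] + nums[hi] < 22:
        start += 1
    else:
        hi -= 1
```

Steps to find pair summing to 22
`tally` takes the values: 0 → 1 → 2 → 3 → 4

Answer: 4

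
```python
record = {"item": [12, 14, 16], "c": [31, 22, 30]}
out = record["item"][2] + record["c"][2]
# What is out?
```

Trace:
`record = {"item": [12, 14, 16], "c": [31, 22, 30]}` → record = {'item': [12, 14, 16], 'c': [31, 22, 30]}
`out = record["item"][2] + record["c"][2]` → out = 46
So out = 46

Answer: 46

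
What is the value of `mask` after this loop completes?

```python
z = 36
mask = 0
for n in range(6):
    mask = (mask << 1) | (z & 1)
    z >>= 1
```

Reverse lowest 6 bits of 36
`mask` takes the values: 0 → 1 → 2 → 4 → 9

Answer: 9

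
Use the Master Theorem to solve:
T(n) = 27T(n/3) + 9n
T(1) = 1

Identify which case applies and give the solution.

a=27, b=3, f(n)=9n. log_3(27) = 3. Since c=1 < 3, Case 1 applies: T(n) = Θ(n^log_b(a)) = O(n^3).

Answer: O(n^3) - Case 1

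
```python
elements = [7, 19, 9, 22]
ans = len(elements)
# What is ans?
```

Trace:
`elements = [7, 19, 9, 22]` → elements = [7, 19, 9, 22]
`ans = len(elements)` → ans = 4
So ans = 4

Answer: 4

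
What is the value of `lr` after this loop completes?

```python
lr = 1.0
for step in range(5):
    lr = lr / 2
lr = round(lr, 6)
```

Halving LR 5 times: 1 / 2^5
`lr` takes the values: 1.0 → 0.5 → 0.25 → 0.125 → 0.0625 → 0.03125

Answer: 0.03125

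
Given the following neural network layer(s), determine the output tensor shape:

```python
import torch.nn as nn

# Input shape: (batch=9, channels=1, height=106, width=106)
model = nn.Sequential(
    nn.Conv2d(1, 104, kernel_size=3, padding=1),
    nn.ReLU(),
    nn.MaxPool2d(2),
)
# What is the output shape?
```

Input: (9, 1, 106, 106) -> after Conv2d: (9, 104, 106, 106) -> after ReLU: (9, 104, 106, 106) -> Output: (9, 104, 53, 53)

Answer: (9, 104, 53, 53)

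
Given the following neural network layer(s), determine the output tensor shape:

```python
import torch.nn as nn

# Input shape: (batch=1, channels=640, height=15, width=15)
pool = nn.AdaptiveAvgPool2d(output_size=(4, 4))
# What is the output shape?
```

Input: (1, 640, 15, 15) -> Output: (1, 640, 4, 4)

Answer: (1, 640, 4, 4)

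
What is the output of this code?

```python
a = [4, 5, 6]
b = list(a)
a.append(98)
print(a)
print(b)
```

Key concept: list() constructor creates copy.
Step by step:
`a = [4, 5, 6]` → a = [4, 5, 6]
`b = list(a)` → b = [4, 5, 6]
`a.append(98)` → a = [4, 5, 6, 98]
`print(a)` → prints [4, 5, 6, 98]
`print(b)` → prints [4, 5, 6]

Answer:
[4, 5, 6, 98]
[4, 5, 6]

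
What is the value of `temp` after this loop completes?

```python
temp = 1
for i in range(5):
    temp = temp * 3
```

Multiply by 3, 5 times: 1 * 3^5 = 243
`temp` takes the values: 1 → 3 → 9 → 27 → 81 → 243

Answer: 243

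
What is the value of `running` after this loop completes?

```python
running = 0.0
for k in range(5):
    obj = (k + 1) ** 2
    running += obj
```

Sum of squared losses 1² + 2² + ... + 5²
`running` takes the values: 0.0 → 1.0 → 5.0 → 14.0 → 30.0 → 55.0

Answer: 55.0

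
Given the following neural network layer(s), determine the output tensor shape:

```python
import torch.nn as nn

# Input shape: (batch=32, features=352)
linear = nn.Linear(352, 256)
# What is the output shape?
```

Input: (32, 352) -> Output: (32, 256)

Answer: (32, 256)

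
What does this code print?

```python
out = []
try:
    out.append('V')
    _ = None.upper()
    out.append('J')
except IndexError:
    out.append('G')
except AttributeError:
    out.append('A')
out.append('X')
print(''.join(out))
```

Execution trace: 'V' (try body) → 'A' (except AttributeError) → 'X' (after the try/except). Output: VAX

Answer: VAX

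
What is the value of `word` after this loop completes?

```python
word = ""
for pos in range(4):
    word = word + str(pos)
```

Concatenate digits 0 to 3
`word` takes the values: "" → "0" → "01" → "012" → "0123"

Answer: "0123"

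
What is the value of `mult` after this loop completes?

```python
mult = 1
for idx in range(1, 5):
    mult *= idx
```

4! = 24
`mult` takes the values: 1 → 2 → 6 → 24

Answer: 24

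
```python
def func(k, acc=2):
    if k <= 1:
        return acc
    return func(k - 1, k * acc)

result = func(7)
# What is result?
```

Accumulator trace (n, acc): (7, 2) -> (6, 14) -> (5, 84) -> (4, 420) -> (3, 1680) -> (2, 5040) -> (1, 10080) -> return 10080

Answer: 10080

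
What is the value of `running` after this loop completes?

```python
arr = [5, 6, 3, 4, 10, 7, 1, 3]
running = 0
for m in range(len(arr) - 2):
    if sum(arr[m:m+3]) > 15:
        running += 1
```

Count windows with sum > 15
`running` takes the values: 0 → 1 → 2 → 3

Answer: 3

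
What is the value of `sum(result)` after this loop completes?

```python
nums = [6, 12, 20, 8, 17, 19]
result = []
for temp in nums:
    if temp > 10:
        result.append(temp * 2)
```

Sum of doubled values > 10
`result` takes the values: [] → [24] → [24, 40] → [24, 40, 34] → [24, 40, 34, 38]
So `sum(result)` = 136

Answer: 136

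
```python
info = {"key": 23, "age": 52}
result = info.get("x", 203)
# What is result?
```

Trace:
`info = {"key": 23, "age": 52}` → info = {'key': 23, 'age': 52}
`result = info.get("x", 203)` → result = 203
So result = 203

Answer: 203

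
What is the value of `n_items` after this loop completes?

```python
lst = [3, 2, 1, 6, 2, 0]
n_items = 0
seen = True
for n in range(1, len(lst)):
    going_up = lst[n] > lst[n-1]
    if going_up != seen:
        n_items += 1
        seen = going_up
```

Count direction changes in [3, 2, 1, 6, 2, 0]
`n_items` takes the values: 0 → 1 → 2 → 3

Answer: 3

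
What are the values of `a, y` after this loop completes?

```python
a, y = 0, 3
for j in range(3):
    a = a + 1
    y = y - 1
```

a goes 0→3, y goes 3→0
`a, y` takes the values: (0, 3) → (1, 3) → (1, 2) → (2, 2) → (2, 1) → (3, 1) → (3, 0)

Answer: 3, 0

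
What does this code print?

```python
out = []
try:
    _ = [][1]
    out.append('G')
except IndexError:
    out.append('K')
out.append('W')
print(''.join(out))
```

Execution trace: 'K' (except IndexError) → 'W' (after the try/except). Output: KW

Answer: KW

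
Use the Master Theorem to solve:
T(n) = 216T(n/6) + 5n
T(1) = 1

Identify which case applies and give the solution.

a=216, b=6, f(n)=5n. log_6(216) = 3. Since c=1 < 3, Case 1 applies: T(n) = Θ(n^log_b(a)) = O(n^3).

Answer: O(n^3) - Case 1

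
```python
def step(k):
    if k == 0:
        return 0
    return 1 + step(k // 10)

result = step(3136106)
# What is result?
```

Count of digits of 3136106: 7

Answer: 7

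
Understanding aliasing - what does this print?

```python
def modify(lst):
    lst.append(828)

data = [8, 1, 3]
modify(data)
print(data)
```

Key concept: function modifies passed list.
Step by step:
`data = [8, 1, 3]` → data = [8, 1, 3]
`modify(data)` → data = [8, 1, 3, 828]
`print(data)` → prints [8, 1, 3, 828]

Answer: [8, 1, 3, 828]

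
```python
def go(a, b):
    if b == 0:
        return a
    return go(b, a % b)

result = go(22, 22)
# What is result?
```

go(22, 22) -> go(22, 0) -> 22

Answer: 22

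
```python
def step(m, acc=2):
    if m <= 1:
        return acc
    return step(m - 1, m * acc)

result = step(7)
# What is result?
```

Accumulator trace (n, acc): (7, 2) -> (6, 14) -> (5, 84) -> (4, 420) -> (3, 1680) -> (2, 5040) -> (1, 10080) -> return 10080

Answer: 10080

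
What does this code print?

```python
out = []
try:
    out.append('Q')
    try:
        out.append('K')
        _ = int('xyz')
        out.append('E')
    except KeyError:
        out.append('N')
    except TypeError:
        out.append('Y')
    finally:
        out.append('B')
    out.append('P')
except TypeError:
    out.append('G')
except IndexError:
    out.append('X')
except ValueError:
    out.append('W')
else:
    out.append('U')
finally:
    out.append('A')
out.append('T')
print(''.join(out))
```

Execution trace: 'Q' (try body) → 'K' (inner try body) → 'B' (inner finally) → 'W' (except ValueError) → 'A' (finally) → 'T' (after the try/except). Output: QKBWAT

Answer: QKBWAT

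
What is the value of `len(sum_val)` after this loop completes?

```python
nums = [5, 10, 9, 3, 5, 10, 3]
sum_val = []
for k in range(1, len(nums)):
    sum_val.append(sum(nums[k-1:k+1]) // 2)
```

Number of 2-element averages
`sum_val` takes the values: [] → [7] → [7, 9] → [7, 9, 6] → [7, 9, 6, 4] → [7, 9, 6, 4, 7] → [7, 9, 6, 4, 7, 6]
So `len(sum_val)` = 6

Answer: 6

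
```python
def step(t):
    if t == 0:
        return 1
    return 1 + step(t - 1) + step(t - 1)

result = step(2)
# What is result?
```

step(t) = 1 + 2·step(t-1), step(0)=1. Closed form: (1+1)·2^2 - 1 = 7.

Answer: 7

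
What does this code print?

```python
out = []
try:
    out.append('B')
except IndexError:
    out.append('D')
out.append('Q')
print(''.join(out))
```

Execution trace: 'B' (try body, no exception) → 'Q' (after the try/except). Output: BQ

Answer: BQ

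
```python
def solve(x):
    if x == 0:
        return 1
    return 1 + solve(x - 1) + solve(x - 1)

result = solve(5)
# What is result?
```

solve(x) = 1 + 2·solve(x-1), solve(0)=1. Closed form: (1+1)·2^5 - 1 = 63.

Answer: 63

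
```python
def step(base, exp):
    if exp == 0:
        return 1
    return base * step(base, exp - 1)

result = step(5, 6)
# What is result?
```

step(5, 6) = 5 * 5 * 5 * 5 * 5 * 5 = 15625

Answer: 15625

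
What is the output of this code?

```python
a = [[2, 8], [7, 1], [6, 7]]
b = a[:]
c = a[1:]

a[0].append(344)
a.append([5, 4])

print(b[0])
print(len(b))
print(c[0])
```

Key concept: slice with nested mutation.
Step by step:
`a = [[2, 8], [7, 1], [6, 7]]` → a = [[2, 8], [7, 1], [6, 7]]
`b = a[:]` → b = [[2, 8], [7, 1], [6, 7]]
`c = a[1:]` → c = [[7, 1], [6, 7]]
`a[0].append(344)` → a = [[2, 8, 344], [7, 1], [6, 7]]; b = [[2, 8, 344], [7, 1], [6, 7]]
`a.append([5, 4])` → a = [[2, 8, 344], [7, 1], [6, 7], [5, 4]]
`print(b[0])` → prints [2, 8, 344]
`print(len(b))` → prints 3
`print(c[0])` → prints [7, 1]

Answer:
[2, 8, 344]
3
[7, 1]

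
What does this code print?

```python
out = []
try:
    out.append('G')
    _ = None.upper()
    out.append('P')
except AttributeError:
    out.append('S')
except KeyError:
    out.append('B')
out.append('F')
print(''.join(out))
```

Execution trace: 'G' (try body) → 'S' (except AttributeError) → 'F' (after the try/except). Output: GSF

Answer: GSF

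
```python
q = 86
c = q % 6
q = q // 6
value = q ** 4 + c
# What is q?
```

Trace:
`q = 86` → q = 86
`c = q % 6` → c = 2
`q = q // 6` → q = 14
`value = q ** 4 + c` → value = 38418
So q = 14

Answer: 14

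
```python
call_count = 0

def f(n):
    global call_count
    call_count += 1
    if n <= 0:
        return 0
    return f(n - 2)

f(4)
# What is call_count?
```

Linear recursion stepping by 2: 3 calls from n=4 down to ≤0.

Answer: 3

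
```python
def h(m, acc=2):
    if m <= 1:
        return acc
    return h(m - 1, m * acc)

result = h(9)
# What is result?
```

Accumulator trace (n, acc): (9, 2) -> (8, 18) -> (7, 144) -> (6, 1008) -> (5, 6048) -> (4, 30240) -> (3, 120960) -> (2, 362880) -> (1, 725760) -> return 725760

Answer: 725760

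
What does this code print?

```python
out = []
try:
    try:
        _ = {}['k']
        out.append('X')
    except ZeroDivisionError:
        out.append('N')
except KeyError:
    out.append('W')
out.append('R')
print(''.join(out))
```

Execution trace: 'W' (outer except KeyError) → 'R' (after the try/except). Output: WR

Answer: WR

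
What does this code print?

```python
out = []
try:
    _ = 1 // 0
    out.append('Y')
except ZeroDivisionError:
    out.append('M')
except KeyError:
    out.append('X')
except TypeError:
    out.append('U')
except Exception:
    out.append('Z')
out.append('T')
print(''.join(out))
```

Execution trace: 'M' (except ZeroDivisionError) → 'T' (after the try/except). Output: MT

Answer: MT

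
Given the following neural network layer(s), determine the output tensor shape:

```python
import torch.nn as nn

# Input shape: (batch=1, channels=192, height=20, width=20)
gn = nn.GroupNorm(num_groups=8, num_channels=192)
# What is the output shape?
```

Input: (1, 192, 20, 20) -> Output: (1, 192, 20, 20)

Answer: (1, 192, 20, 20)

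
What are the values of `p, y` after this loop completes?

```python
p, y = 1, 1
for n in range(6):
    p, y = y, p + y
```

Fibonacci: after 6 iterations
`p, y` takes the values: (1, 1) → (1, 2) → (2, 3) → (3, 5) → (5, 8) → (8, 13) → (13, 21)

Answer: 13, 21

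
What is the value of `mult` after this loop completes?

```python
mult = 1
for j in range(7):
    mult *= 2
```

2^7 = 128
`mult` takes the values: 1 → 2 → 4 → 8 → 16 → 32 → 64 → 128

Answer: 128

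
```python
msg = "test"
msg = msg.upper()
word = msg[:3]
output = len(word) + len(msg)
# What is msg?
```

Trace:
`msg = "test"` → msg = 'test'
`msg = msg.upper()` → msg = 'TEST'
`word = msg[:3]` → word = 'TES'
`output = len(word) + len(msg)` → output = 7
So msg = 'TEST'

Answer: 'TEST'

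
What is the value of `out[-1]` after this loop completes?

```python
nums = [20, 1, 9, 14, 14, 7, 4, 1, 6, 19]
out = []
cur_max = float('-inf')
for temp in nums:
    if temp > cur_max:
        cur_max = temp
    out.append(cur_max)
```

Running max ends at 20
`out` takes the values: [] → [20] → [20, 20] → [20, 20, 20] → [20, 20, 20, 20] → [20, 20, 20, 20, 20] → [20, 20, 20, 20, 20, 20] → [20, 20, 20, 20, 20, 20, 20] → [20, 20, 20, 20, 20, 20, 20, 20] → [20, 20, 20, 20, 20, 20, 20, 20, 20] → [20, 20, 20, 20, 20, 20, 20, 20, 20, 20]
So `out[-1]` = 20

Answer: 20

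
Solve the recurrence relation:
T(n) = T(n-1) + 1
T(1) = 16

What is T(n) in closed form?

Unrolling: T(n) = T(1) + 1·(n-1) = 16 + 1(n-1) = n + 15.

Answer: T(n) = n + 15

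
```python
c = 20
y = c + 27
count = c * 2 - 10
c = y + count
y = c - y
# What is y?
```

Trace:
`c = 20` → c = 20
`y = c + 27` → y = 47
`count = c * 2 - 10` → count = 30
`c = y + count` → c = 77
`y = c - y` → y = 30
So y = 30

Answer: 30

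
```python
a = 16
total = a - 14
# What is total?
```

Trace:
`a = 16` → a = 16
`total = a - 14` → total = 2
So total = 2

Answer: 2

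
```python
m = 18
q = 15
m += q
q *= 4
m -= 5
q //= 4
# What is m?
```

Trace:
`m = 18` → m = 18
`q = 15` → q = 15
`m += q` → m = 33
`q *= 4` → q = 60
`m -= 5` → m = 28
`q //= 4` → q = 15
So m = 28

Answer: 28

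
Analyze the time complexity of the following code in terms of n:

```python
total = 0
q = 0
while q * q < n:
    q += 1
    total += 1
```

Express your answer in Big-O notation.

Each loop level contributes: √n. Multiplying the contributions gives O(√n).

Answer: O(√n)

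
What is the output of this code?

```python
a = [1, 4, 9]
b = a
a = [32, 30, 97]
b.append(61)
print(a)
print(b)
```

Key concept: rebinding vs mutation: a is rebound to a new list, b still points at the original.
Step by step:
`a = [1, 4, 9]` → a = [1, 4, 9]
`b = a` → b = [1, 4, 9] (same object as a)
`a = [32, 30, 97]` → a = [32, 30, 97]
`b.append(61)` → b = [1, 4, 9, 61]
`print(a)` → prints [32, 30, 97]
`print(b)` → prints [1, 4, 9, 61]

Answer:
[32, 30, 97]
[1, 4, 9, 61]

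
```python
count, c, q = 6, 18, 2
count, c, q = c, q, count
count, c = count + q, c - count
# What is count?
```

Trace:
`count, c, q = 6, 18, 2` → count = 6; c = 18; q = 2
`count, c, q = c, q, count` → count = 18; c = 2; q = 6
`count, c = count + q, c - count` → count = 24; c = -16
So count = 24

Answer: 24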